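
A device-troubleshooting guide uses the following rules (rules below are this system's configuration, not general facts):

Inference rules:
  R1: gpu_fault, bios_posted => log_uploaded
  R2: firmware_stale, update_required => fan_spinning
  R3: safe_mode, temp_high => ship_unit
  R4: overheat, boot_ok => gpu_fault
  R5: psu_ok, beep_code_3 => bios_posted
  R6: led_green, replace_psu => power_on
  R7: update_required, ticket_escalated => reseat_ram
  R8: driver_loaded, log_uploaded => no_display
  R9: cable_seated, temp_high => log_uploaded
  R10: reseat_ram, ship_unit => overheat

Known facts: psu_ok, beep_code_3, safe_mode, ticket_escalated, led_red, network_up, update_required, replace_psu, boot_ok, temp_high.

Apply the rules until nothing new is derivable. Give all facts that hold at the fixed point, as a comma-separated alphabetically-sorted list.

Round 1: R3 [safe_mode, temp_high => ship_unit]; R5 [psu_ok, beep_code_3 => bios_posted]; R7 [update_required, ticket_escalated => reseat_ram]. New: ship_unit, bios_posted, reseat_ram.
Round 2: R10 [reseat_ram, ship_unit => overheat]. New: overheat.
Round 3: R4 [overheat, boot_ok => gpu_fault]. New: gpu_fault.
Round 4: R1 [gpu_fault, bios_posted => log_uploaded]. New: log_uploaded.

beep_code_3, bios_posted, boot_ok, gpu_fault, led_red, log_uploaded, network_up, overheat, psu_ok, replace_psu, reseat_ram, safe_mode, ship_unit, temp_high, ticket_escalated, update_required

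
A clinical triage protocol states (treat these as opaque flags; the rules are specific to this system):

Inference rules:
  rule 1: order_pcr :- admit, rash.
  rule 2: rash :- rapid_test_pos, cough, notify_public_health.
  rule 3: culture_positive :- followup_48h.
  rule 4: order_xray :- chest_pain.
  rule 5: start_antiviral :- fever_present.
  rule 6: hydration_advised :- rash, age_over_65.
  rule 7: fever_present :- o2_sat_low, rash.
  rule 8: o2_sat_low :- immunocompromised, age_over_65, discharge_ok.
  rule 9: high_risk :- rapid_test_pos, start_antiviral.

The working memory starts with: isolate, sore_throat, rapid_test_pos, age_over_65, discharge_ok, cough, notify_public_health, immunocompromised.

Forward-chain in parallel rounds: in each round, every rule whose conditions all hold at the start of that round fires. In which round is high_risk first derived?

Round 1: rule 2 [rash :- rapid_test_pos, cough, notify_public_health.]; rule 8 [o2_sat_low :- immunocompromised, age_over_65, discharge_ok.]. New: rash, o2_sat_low.
Round 2: rule 6 [hydration_advised :- rash, age_over_65.]; rule 7 [fever_present :- o2_sat_low, rash.]. New: hydration_advised, fever_present.
Round 3: rule 5 [start_antiviral :- fever_present.]. New: start_antiviral.
Round 4: rule 9 [high_risk :- rapid_test_pos, start_antiviral.]. New: high_risk.
high_risk first appears in round 4.

4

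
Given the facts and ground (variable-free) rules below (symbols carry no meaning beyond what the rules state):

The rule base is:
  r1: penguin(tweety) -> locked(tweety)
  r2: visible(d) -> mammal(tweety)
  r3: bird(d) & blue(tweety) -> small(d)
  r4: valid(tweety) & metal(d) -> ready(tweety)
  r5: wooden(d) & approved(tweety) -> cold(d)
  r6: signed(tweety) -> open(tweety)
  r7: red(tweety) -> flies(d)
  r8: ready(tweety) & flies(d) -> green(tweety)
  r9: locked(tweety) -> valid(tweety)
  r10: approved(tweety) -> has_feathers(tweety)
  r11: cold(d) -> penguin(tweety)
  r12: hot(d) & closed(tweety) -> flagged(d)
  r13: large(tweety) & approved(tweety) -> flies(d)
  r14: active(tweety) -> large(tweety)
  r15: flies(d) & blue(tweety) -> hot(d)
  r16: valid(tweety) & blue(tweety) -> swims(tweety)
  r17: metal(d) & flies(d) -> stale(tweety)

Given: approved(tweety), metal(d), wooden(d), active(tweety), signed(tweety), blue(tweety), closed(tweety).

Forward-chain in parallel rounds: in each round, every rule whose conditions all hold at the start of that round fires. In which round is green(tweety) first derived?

Round 1: r5 [wooden(d) & approved(tweety) -> cold(d)]; r6 [signed(tweety) -> open(tweety)]; r10 [approved(tweety) -> has_feathers(tweety)]; r14 [active(tweety) -> large(tweety)]. New: cold(d), open(tweety), has_feathers(tweety), large(tweety).
Round 2: r11 [cold(d) -> penguin(tweety)]; r13 [large(tweety) & approved(tweety) -> flies(d)]. New: penguin(tweety), flies(d).
Round 3: r1 [penguin(tweety) -> locked(tweety)]; r15 [flies(d) & blue(tweety) -> hot(d)]; r17 [metal(d) & flies(d) -> stale(tweety)]. New: locked(tweety), hot(d), stale(tweety).
Round 4: r9 [locked(tweety) -> valid(tweety)]; r12 [hot(d) & closed(tweety) -> flagged(d)]. New: valid(tweety), flagged(d).
Round 5: r4 [valid(tweety) & metal(d) -> ready(tweety)]; r16 [valid(tweety) & blue(tweety) -> swims(tweety)]. New: ready(tweety), swims(tweety).
Round 6: r8 [ready(tweety) & flies(d) -> green(tweety)]. New: green(tweety).
green(tweety) first appears in round 6.

6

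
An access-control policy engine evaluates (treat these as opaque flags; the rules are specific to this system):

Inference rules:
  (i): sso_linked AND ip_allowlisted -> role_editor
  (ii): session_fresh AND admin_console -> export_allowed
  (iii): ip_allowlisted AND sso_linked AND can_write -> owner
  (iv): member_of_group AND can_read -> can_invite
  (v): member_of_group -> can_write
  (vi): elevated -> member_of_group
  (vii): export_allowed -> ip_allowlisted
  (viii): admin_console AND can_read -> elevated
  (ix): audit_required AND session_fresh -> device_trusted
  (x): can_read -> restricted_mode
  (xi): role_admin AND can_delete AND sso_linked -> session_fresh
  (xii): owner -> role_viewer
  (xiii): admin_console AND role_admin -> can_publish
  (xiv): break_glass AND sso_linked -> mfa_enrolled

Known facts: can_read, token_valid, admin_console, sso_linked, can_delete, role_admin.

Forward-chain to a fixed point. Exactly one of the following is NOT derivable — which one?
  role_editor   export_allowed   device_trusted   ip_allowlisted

device_trusted

Round 1: (viii) [admin_console AND can_read -> elevated]; (x) [can_read -> restricted_mode]; (xi) [role_admin AND can_delete AND sso_linked -> session_fresh]; (xiii) [admin_console AND role_admin -> can_publish]. Adds elevated, restricted_mode, session_fresh, can_publish.
Round 2: (ii) [session_fresh AND admin_console -> export_allowed]; (vi) [elevated -> member_of_group]. Adds export_allowed, member_of_group.
Round 3: (iv) [member_of_group AND can_read -> can_invite]; (v) [member_of_group -> can_write]; (vii) [export_allowed -> ip_allowlisted]. Adds can_invite, can_write, ip_allowlisted.
Round 4: (i) [sso_linked AND ip_allowlisted -> role_editor]; (iii) [ip_allowlisted AND sso_linked AND can_write -> owner]. Adds role_editor, owner.
Round 5: (xii) [owner -> role_viewer]. Adds role_viewer.
Derived: export_allowed (round 2), role_editor (round 4), ip_allowlisted (round 3). device_trusted never appears in any round.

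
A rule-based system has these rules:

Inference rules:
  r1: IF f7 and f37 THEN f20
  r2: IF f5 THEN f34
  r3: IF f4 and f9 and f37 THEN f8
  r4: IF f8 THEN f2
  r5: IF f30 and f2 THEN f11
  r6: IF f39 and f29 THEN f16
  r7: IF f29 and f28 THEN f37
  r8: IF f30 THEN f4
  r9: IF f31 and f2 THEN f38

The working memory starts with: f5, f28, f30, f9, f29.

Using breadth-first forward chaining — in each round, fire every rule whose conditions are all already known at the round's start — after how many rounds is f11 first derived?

4

[1] r2 [IF f5 THEN f34]; r7 [IF f29 and f28 THEN f37]; r8 [IF f30 THEN f4]. ⇒ new: f34, f37, f4.
[2] r3 [IF f4 and f9 and f37 THEN f8]. ⇒ new: f8.
[3] r4 [IF f8 THEN f2]. ⇒ new: f2.
[4] r5 [IF f30 and f2 THEN f11]. ⇒ new: f11.
f11 first appears in round 4.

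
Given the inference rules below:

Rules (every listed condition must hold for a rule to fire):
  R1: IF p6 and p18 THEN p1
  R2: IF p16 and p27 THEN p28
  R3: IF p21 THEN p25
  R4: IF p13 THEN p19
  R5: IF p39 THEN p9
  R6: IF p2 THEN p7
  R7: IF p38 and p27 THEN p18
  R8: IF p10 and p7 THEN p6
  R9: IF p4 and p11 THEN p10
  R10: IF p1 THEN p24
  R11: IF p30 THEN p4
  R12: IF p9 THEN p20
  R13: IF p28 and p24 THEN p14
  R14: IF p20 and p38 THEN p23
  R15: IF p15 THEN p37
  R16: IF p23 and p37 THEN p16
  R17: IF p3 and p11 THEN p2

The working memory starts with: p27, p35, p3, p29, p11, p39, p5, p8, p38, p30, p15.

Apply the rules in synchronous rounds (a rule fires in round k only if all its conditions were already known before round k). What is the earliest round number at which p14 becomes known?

Round 1 fires R5, R7, R11, R15, R17, giving p9, p18, p4, p37, p2.
Round 2 fires R6, R9, R12, giving p7, p10, p20.
Round 3 fires R8, R14, giving p6, p23.
Round 4 fires R1, R16, giving p1, p16.
Round 5 fires R2, R10, giving p28, p24.
Round 6 fires R13, giving p14.
p14 first appears in round 6.

6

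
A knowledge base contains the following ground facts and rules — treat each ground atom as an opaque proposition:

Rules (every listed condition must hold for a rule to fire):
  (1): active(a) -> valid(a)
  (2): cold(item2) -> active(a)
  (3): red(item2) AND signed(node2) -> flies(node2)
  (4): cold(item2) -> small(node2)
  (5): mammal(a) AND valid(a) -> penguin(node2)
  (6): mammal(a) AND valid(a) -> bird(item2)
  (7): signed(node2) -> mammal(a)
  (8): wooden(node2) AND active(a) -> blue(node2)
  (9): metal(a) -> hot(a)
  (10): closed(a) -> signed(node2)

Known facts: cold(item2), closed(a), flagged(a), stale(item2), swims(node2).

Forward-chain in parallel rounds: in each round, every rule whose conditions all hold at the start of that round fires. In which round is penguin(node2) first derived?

Round 1: (2) [cold(item2) -> active(a)]; (4) [cold(item2) -> small(node2)]; (10) [closed(a) -> signed(node2)]. Adds active(a), small(node2), signed(node2).
Round 2: (1) [active(a) -> valid(a)]; (7) [signed(node2) -> mammal(a)]. Adds valid(a), mammal(a).
Round 3: (5) [mammal(a) AND valid(a) -> penguin(node2)]; (6) [mammal(a) AND valid(a) -> bird(item2)]. Adds penguin(node2), bird(item2).
penguin(node2) first appears in round 3.

3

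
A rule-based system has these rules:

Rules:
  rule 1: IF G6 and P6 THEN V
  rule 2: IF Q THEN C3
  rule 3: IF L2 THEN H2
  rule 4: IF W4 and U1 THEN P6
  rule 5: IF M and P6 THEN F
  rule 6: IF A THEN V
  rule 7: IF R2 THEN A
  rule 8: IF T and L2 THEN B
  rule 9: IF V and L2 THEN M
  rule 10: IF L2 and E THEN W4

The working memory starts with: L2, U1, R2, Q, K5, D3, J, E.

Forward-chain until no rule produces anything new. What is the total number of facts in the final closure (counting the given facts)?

16

[1] rule 2 [IF Q THEN C3]; rule 3 [IF L2 THEN H2]; rule 7 [IF R2 THEN A]; rule 10 [IF L2 and E THEN W4]. ⇒ new: C3, H2, A, W4.
[2] rule 4 [IF W4 and U1 THEN P6]; rule 6 [IF A THEN V]. ⇒ new: P6, V.
[3] rule 9 [IF V and L2 THEN M]. ⇒ new: M.
[4] rule 5 [IF M and P6 THEN F]. ⇒ new: F.
Closure: {A, C3, D3, E, F, H2, J, K5, L2, M, P6, Q, R2, U1, V, W4} — 16 facts.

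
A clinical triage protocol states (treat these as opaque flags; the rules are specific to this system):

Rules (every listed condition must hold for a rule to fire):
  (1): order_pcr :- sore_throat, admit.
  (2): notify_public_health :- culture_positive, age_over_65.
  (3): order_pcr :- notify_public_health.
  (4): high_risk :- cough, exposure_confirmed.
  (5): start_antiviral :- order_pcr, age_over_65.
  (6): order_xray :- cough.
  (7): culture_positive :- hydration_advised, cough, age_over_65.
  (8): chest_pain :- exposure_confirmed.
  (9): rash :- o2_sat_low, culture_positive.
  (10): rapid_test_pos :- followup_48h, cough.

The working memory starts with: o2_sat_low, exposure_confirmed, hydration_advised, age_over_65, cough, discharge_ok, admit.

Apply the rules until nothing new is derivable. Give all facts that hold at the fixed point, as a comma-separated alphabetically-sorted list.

admit, age_over_65, chest_pain, cough, culture_positive, discharge_ok, exposure_confirmed, high_risk, hydration_advised, notify_public_health, o2_sat_low, order_pcr, order_xray, rash, start_antiviral

Round 1 — (4), (6), (7), (8), derive high_risk, order_xray, culture_positive, chest_pain.
Round 2 — (2), (9), derive notify_public_health, rash.
Round 3 — (3), derive order_pcr.
Round 4 — (5), derive start_antiviral.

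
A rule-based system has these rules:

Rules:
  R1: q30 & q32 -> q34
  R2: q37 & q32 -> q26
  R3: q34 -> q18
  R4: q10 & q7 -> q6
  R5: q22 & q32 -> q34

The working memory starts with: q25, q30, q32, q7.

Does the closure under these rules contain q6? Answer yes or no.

no

Round 1 — R1, derive q34.
Round 2 — R3, derive q18.
Fixed point reached. q6 is concluded only by R4; R4 needs q10 (never derived).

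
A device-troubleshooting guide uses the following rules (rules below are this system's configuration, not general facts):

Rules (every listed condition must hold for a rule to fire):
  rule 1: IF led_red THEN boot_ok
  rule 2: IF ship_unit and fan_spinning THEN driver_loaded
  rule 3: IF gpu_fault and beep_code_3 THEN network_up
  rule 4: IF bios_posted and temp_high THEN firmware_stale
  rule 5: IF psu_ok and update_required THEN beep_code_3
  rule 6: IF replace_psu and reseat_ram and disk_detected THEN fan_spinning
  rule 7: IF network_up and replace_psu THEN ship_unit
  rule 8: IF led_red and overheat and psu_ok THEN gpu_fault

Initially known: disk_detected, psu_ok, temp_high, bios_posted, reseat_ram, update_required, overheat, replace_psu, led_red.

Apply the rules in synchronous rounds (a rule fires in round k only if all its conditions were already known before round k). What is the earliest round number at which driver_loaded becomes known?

4

Round 1: rule 1 [IF led_red THEN boot_ok]; rule 4 [IF bios_posted and temp_high THEN firmware_stale]; rule 5 [IF psu_ok and update_required THEN beep_code_3]; rule 6 [IF replace_psu and reseat_ram and disk_detected THEN fan_spinning]; rule 8 [IF led_red and overheat and psu_ok THEN gpu_fault]. New: boot_ok, firmware_stale, beep_code_3, fan_spinning, gpu_fault.
Round 2: rule 3 [IF gpu_fault and beep_code_3 THEN network_up]. New: network_up.
Round 3: rule 7 [IF network_up and replace_psu THEN ship_unit]. New: ship_unit.
Round 4: rule 2 [IF ship_unit and fan_spinning THEN driver_loaded]. New: driver_loaded.
driver_loaded first appears in round 4.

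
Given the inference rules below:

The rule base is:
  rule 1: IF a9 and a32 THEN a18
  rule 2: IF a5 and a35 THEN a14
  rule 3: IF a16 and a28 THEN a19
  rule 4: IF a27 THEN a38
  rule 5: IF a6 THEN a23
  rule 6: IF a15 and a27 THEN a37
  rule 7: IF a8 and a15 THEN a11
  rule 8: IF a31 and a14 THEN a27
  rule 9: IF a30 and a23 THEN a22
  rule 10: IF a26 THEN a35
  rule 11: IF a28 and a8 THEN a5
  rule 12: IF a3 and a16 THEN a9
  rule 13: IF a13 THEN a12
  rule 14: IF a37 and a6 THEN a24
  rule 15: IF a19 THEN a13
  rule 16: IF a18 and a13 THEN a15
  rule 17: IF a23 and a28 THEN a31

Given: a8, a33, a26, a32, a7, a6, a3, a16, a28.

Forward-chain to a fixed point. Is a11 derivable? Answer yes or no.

[1] rule 3 [IF a16 and a28 THEN a19]; rule 5 [IF a6 THEN a23]; rule 10 [IF a26 THEN a35]; rule 11 [IF a28 and a8 THEN a5]; rule 12 [IF a3 and a16 THEN a9]. ⇒ new: a19, a23, a35, a5, a9.
[2] rule 1 [IF a9 and a32 THEN a18]; rule 2 [IF a5 and a35 THEN a14]; rule 15 [IF a19 THEN a13]; rule 17 [IF a23 and a28 THEN a31]. ⇒ new: a18, a14, a13, a31.
[3] rule 8 [IF a31 and a14 THEN a27]; rule 13 [IF a13 THEN a12]; rule 16 [IF a18 and a13 THEN a15]. ⇒ new: a27, a12, a15.
[4] rule 4 [IF a27 THEN a38]; rule 6 [IF a15 and a27 THEN a37]; rule 7 [IF a8 and a15 THEN a11]. ⇒ new: a38, a37, a11.
[5] rule 14 [IF a37 and a6 THEN a24]. ⇒ new: a24.
a11 appears in round 4, so it is derivable.

yes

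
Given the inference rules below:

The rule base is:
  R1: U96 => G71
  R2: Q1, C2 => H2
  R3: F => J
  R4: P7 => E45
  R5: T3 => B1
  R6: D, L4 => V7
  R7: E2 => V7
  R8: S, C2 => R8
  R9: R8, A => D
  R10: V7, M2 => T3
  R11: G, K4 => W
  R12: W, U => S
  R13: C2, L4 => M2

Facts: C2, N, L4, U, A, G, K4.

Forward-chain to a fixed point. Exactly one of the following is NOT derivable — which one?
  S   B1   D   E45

E45

Round 1 — R11, R13, derive W, M2.
Round 2 — R12, derive S.
Round 3 — R8, derive R8.
Round 4 — R9, derive D.
Round 5 — R6, derive V7.
Round 6 — R10, derive T3.
Round 7 — R5, derive B1.
Derived: D (round 4), B1 (round 7), S (round 2). E45 never appears in any round.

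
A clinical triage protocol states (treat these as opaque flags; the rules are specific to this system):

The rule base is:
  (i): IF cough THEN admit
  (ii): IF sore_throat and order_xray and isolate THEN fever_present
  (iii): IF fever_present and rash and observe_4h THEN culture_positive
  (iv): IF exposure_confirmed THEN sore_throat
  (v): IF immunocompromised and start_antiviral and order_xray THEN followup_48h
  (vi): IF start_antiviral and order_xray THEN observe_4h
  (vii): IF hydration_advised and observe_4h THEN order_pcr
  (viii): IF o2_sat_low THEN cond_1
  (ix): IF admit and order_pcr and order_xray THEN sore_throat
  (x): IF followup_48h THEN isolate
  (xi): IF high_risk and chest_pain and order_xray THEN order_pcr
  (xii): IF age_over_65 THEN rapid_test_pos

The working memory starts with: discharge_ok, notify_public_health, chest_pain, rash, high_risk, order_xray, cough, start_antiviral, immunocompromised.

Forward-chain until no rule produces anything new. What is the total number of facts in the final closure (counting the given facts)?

Round 1 — (i), (v), (vi), (xi), derive admit, followup_48h, observe_4h, order_pcr.
Round 2 — (ix), (x), derive sore_throat, isolate.
Round 3 — (ii), derive fever_present.
Round 4 — (iii), derive culture_positive.
Closure: {admit, chest_pain, cough, culture_positive, discharge_ok, fever_present, followup_48h, high_risk, immunocompromised, isolate, notify_public_health, observe_4h, order_pcr, order_xray, rash, sore_throat, start_antiviral} — 17 facts.

17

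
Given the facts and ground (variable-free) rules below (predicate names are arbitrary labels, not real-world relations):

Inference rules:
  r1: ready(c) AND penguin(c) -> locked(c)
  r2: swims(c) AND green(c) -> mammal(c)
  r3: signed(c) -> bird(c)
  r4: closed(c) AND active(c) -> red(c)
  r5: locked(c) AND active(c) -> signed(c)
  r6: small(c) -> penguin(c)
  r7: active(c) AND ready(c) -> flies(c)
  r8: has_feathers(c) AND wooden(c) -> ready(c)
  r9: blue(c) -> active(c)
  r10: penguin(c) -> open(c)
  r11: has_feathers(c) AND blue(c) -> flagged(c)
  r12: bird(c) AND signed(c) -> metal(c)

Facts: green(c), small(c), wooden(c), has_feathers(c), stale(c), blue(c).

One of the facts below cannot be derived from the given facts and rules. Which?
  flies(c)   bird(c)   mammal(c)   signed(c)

mammal(c)

Round 1: r6 [small(c) -> penguin(c)]; r8 [has_feathers(c) AND wooden(c) -> ready(c)]; r9 [blue(c) -> active(c)]; r11 [has_feathers(c) AND blue(c) -> flagged(c)]. Adds penguin(c), ready(c), active(c), flagged(c).
Round 2: r1 [ready(c) AND penguin(c) -> locked(c)]; r7 [active(c) AND ready(c) -> flies(c)]; r10 [penguin(c) -> open(c)]. Adds locked(c), flies(c), open(c).
Round 3: r5 [locked(c) AND active(c) -> signed(c)]. Adds signed(c).
Round 4: r3 [signed(c) -> bird(c)]. Adds bird(c).
Round 5: r12 [bird(c) AND signed(c) -> metal(c)]. Adds metal(c).
Derived: flies(c) (round 2), bird(c) (round 4), signed(c) (round 3). mammal(c) never appears in any round.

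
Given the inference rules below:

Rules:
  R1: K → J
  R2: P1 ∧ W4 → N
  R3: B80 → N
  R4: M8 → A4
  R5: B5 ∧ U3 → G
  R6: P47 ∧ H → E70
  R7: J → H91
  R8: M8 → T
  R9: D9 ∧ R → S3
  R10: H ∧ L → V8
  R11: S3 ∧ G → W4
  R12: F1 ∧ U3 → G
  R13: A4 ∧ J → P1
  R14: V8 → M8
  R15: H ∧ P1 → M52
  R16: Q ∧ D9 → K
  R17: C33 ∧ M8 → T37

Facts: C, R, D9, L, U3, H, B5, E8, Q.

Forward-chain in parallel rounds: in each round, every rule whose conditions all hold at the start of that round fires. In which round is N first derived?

5

Round 1: R5 [B5 ∧ U3 → G]; R9 [D9 ∧ R → S3]; R10 [H ∧ L → V8]; R16 [Q ∧ D9 → K]. New: G, S3, V8, K.
Round 2: R1 [K → J]; R11 [S3 ∧ G → W4]; R14 [V8 → M8]. New: J, W4, M8.
Round 3: R4 [M8 → A4]; R7 [J → H91]; R8 [M8 → T]. New: A4, H91, T.
Round 4: R13 [A4 ∧ J → P1]. New: P1.
Round 5: R2 [P1 ∧ W4 → N]; R15 [H ∧ P1 → M52]. New: N, M52.
N first appears in round 5.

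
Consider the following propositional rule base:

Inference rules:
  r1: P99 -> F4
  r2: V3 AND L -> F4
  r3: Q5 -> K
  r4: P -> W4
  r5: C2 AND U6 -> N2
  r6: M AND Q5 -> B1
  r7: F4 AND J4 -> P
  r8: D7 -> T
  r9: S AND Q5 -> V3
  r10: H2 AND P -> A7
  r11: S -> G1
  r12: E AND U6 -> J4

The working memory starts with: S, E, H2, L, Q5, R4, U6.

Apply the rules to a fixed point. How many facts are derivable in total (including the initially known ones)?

Round 1: r3 [Q5 -> K]; r9 [S AND Q5 -> V3]; r11 [S -> G1]; r12 [E AND U6 -> J4]. New: K, V3, G1, J4.
Round 2: r2 [V3 AND L -> F4]. New: F4.
Round 3: r7 [F4 AND J4 -> P]. New: P.
Round 4: r4 [P -> W4]; r10 [H2 AND P -> A7]. New: W4, A7.
Closure: {A7, E, F4, G1, H2, J4, K, L, P, Q5, R4, S, U6, V3, W4} — 15 facts.

15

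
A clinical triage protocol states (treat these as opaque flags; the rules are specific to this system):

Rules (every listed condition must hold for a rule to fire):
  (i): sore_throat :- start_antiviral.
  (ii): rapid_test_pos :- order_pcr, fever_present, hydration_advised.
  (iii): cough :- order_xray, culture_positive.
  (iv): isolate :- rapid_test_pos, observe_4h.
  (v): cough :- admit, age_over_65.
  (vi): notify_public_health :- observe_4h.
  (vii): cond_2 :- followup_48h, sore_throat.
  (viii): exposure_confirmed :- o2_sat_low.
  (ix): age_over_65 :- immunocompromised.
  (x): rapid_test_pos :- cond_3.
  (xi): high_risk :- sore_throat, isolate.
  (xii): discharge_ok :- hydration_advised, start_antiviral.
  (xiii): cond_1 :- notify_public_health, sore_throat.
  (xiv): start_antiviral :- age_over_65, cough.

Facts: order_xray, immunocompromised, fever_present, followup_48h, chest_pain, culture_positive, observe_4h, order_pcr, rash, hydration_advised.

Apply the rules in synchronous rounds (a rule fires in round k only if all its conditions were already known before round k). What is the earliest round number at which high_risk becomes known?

Round 1: (ii) [rapid_test_pos :- order_pcr, fever_present, hydration_advised.]; (iii) [cough :- order_xray, culture_positive.]; (vi) [notify_public_health :- observe_4h.]; (ix) [age_over_65 :- immunocompromised.]. New: rapid_test_pos, cough, notify_public_health, age_over_65.
Round 2: (iv) [isolate :- rapid_test_pos, observe_4h.]; (xiv) [start_antiviral :- age_over_65, cough.]. New: isolate, start_antiviral.
Round 3: (i) [sore_throat :- start_antiviral.]; (xii) [discharge_ok :- hydration_advised, start_antiviral.]. New: sore_throat, discharge_ok.
Round 4: (vii) [cond_2 :- followup_48h, sore_throat.]; (xi) [high_risk :- sore_throat, isolate.]; (xiii) [cond_1 :- notify_public_health, sore_throat.]. New: cond_2, high_risk, cond_1.
high_risk first appears in round 4.

4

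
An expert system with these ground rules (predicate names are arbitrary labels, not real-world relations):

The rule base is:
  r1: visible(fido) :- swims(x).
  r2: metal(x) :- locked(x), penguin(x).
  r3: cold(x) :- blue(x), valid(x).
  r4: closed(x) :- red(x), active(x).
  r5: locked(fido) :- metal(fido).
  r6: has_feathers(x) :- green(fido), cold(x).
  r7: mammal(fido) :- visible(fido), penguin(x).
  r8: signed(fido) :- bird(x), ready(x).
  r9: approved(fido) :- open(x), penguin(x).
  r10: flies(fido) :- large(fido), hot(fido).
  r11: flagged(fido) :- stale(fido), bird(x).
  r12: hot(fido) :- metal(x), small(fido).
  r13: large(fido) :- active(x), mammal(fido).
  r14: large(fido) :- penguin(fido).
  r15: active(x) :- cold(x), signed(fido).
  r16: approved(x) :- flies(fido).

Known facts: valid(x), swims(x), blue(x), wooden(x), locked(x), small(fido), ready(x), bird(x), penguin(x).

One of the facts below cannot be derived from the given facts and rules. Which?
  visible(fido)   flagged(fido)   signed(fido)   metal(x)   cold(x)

Round 1 fires r1, r2, r3, r8, giving visible(fido), metal(x), cold(x), signed(fido).
Round 2 fires r7, r12, r15, giving mammal(fido), hot(fido), active(x).
Round 3 fires r13, giving large(fido).
Round 4 fires r10, giving flies(fido).
Round 5 fires r16, giving approved(x).
Derived: visible(fido) (round 1), metal(x) (round 1), signed(fido) (round 1), cold(x) (round 1). flagged(fido) never appears in any round.

flagged(fido)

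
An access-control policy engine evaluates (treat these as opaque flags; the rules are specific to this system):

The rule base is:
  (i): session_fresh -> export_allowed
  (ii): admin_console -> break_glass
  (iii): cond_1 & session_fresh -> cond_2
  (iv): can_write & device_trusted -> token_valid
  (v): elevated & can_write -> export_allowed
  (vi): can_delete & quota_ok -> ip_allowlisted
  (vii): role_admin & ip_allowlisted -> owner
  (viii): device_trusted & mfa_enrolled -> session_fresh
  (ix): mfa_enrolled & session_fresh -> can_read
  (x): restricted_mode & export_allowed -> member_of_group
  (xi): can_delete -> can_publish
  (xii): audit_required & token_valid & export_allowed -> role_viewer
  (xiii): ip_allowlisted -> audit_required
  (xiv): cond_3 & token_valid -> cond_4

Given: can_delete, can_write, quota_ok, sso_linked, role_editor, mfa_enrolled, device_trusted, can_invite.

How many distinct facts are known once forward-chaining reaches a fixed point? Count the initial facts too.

Round 1 fires (iv), (vi), (viii), (xi), giving token_valid, ip_allowlisted, session_fresh, can_publish.
Round 2 fires (i), (ix), (xiii), giving export_allowed, can_read, audit_required.
Round 3 fires (xii), giving role_viewer.
Closure: {audit_required, can_delete, can_invite, can_publish, can_read, can_write, device_trusted, export_allowed, ip_allowlisted, mfa_enrolled, quota_ok, role_editor, role_viewer, session_fresh, sso_linked, token_valid} — 16 facts.

16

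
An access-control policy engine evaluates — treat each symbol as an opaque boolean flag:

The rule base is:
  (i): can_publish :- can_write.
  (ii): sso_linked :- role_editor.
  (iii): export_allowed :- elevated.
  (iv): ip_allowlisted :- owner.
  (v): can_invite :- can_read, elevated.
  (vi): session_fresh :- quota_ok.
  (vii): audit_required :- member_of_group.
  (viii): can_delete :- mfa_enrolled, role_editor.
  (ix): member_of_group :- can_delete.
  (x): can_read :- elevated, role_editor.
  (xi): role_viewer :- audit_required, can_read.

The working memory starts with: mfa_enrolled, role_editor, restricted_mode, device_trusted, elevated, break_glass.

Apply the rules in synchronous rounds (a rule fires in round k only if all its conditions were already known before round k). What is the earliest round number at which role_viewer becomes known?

4

Round 1 — (ii), (iii), (viii), (x), derive sso_linked, export_allowed, can_delete, can_read.
Round 2 — (v), (ix), derive can_invite, member_of_group.
Round 3 — (vii), derive audit_required.
Round 4 — (xi), derive role_viewer.
role_viewer first appears in round 4.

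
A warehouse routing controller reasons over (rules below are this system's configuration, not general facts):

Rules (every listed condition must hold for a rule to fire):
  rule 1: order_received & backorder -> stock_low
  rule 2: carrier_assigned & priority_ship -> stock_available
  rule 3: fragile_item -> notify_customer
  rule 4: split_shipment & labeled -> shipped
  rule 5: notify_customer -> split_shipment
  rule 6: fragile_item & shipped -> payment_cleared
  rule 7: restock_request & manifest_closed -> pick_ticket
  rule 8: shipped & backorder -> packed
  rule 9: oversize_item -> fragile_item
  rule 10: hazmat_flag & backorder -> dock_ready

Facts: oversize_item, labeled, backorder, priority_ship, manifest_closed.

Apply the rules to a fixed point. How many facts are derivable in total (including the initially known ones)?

Round 1 — rule 9, derive fragile_item.
Round 2 — rule 3, derive notify_customer.
Round 3 — rule 5, derive split_shipment.
Round 4 — rule 4, derive shipped.
Round 5 — rule 6, rule 8, derive payment_cleared, packed.
Closure: {backorder, fragile_item, labeled, manifest_closed, notify_customer, oversize_item, packed, payment_cleared, priority_ship, shipped, split_shipment} — 11 facts.

11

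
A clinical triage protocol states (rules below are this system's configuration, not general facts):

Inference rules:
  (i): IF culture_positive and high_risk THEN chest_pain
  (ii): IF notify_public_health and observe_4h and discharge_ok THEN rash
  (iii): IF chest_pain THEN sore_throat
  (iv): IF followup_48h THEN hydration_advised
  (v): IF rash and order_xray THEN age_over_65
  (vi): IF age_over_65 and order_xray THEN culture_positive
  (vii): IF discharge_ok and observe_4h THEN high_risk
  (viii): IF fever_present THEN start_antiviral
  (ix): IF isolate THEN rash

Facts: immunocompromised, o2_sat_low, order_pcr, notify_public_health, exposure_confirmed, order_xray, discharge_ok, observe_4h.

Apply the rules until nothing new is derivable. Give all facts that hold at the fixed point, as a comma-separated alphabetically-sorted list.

Round 1: (ii) [IF notify_public_health and observe_4h and discharge_ok THEN rash]; (vii) [IF discharge_ok and observe_4h THEN high_risk]. Adds rash, high_risk.
Round 2: (v) [IF rash and order_xray THEN age_over_65]. Adds age_over_65.
Round 3: (vi) [IF age_over_65 and order_xray THEN culture_positive]. Adds culture_positive.
Round 4: (i) [IF culture_positive and high_risk THEN chest_pain]. Adds chest_pain.
Round 5: (iii) [IF chest_pain THEN sore_throat]. Adds sore_throat.

age_over_65, chest_pain, culture_positive, discharge_ok, exposure_confirmed, high_risk, immunocompromised, notify_public_health, o2_sat_low, observe_4h, order_pcr, order_xray, rash, sore_throat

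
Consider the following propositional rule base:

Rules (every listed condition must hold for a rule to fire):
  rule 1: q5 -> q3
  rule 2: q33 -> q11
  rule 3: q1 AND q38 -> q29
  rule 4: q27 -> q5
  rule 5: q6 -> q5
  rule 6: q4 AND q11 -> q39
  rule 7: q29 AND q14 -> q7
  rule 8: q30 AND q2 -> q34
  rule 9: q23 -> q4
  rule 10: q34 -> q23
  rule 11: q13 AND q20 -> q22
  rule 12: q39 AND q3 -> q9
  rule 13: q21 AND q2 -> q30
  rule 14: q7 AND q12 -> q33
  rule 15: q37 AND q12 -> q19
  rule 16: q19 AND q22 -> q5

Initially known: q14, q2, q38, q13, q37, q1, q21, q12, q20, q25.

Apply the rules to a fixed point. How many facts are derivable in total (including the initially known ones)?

Round 1: rule 3 [q1 AND q38 -> q29]; rule 11 [q13 AND q20 -> q22]; rule 13 [q21 AND q2 -> q30]; rule 15 [q37 AND q12 -> q19]. New: q29, q22, q30, q19.
Round 2: rule 7 [q29 AND q14 -> q7]; rule 8 [q30 AND q2 -> q34]; rule 16 [q19 AND q22 -> q5]. New: q7, q34, q5.
Round 3: rule 1 [q5 -> q3]; rule 10 [q34 -> q23]; rule 14 [q7 AND q12 -> q33]. New: q3, q23, q33.
Round 4: rule 2 [q33 -> q11]; rule 9 [q23 -> q4]. New: q11, q4.
Round 5: rule 6 [q4 AND q11 -> q39]. New: q39.
Round 6: rule 12 [q39 AND q3 -> q9]. New: q9.
Closure: {q1, q11, q12, q13, q14, q19, q2, q20, q21, q22, q23, q25, q29, q3, q30, q33, q34, q37, q38, q39, q4, q5, q7, q9} — 24 facts.

24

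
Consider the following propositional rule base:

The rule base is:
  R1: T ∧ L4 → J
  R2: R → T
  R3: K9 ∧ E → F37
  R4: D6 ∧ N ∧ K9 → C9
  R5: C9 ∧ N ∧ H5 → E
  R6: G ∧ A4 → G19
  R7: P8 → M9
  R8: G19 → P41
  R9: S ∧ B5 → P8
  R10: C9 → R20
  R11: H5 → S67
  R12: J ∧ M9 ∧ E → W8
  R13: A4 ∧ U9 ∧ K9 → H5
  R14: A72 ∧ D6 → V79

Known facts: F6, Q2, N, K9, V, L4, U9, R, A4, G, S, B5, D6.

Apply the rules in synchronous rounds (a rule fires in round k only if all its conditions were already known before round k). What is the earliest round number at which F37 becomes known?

3

Round 1: R2 [R → T]; R4 [D6 ∧ N ∧ K9 → C9]; R6 [G ∧ A4 → G19]; R9 [S ∧ B5 → P8]; R13 [A4 ∧ U9 ∧ K9 → H5]. Adds T, C9, G19, P8, H5.
Round 2: R1 [T ∧ L4 → J]; R5 [C9 ∧ N ∧ H5 → E]; R7 [P8 → M9]; R8 [G19 → P41]; R10 [C9 → R20]; R11 [H5 → S67]. Adds J, E, M9, P41, R20, S67.
Round 3: R3 [K9 ∧ E → F37]; R12 [J ∧ M9 ∧ E → W8]. Adds F37, W8.
F37 first appears in round 3.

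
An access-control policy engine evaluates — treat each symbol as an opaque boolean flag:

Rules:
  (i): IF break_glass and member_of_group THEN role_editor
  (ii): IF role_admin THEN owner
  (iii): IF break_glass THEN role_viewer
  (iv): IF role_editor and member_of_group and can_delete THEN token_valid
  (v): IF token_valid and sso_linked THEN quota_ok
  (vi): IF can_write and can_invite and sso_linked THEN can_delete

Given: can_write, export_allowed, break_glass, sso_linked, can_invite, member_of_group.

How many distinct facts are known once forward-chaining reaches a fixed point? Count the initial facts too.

Round 1 fires (i), (iii), (vi), giving role_editor, role_viewer, can_delete.
Round 2 fires (iv), giving token_valid.
Round 3 fires (v), giving quota_ok.
Closure: {break_glass, can_delete, can_invite, can_write, export_allowed, member_of_group, quota_ok, role_editor, role_viewer, sso_linked, token_valid} — 11 facts.

11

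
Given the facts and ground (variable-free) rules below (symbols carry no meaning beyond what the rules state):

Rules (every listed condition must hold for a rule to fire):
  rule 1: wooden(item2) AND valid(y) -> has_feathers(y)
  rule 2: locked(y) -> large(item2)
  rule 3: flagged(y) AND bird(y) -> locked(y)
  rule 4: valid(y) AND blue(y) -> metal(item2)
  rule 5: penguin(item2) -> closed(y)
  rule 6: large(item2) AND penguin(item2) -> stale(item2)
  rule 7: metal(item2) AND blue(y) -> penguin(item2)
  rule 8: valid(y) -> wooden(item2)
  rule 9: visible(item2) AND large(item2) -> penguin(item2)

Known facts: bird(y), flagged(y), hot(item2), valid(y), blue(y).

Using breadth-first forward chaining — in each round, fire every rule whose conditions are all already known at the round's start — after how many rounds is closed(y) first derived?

3

Round 1: rule 3 [flagged(y) AND bird(y) -> locked(y)]; rule 4 [valid(y) AND blue(y) -> metal(item2)]; rule 8 [valid(y) -> wooden(item2)]. Adds locked(y), metal(item2), wooden(item2).
Round 2: rule 1 [wooden(item2) AND valid(y) -> has_feathers(y)]; rule 2 [locked(y) -> large(item2)]; rule 7 [metal(item2) AND blue(y) -> penguin(item2)]. Adds has_feathers(y), large(item2), penguin(item2).
Round 3: rule 5 [penguin(item2) -> closed(y)]; rule 6 [large(item2) AND penguin(item2) -> stale(item2)]. Adds closed(y), stale(item2).
closed(y) first appears in round 3.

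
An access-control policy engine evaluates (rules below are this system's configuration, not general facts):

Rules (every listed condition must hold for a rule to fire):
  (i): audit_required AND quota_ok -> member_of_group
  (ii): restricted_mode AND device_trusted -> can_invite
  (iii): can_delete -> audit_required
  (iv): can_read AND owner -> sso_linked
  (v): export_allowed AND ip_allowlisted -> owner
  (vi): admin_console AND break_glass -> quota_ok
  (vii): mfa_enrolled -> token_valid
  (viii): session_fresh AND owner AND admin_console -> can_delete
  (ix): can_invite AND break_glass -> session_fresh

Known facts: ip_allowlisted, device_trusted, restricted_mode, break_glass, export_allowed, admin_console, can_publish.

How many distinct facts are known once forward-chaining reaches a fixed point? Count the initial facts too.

Round 1: (ii) [restricted_mode AND device_trusted -> can_invite]; (v) [export_allowed AND ip_allowlisted -> owner]; (vi) [admin_console AND break_glass -> quota_ok]. New: can_invite, owner, quota_ok.
Round 2: (ix) [can_invite AND break_glass -> session_fresh]. New: session_fresh.
Round 3: (viii) [session_fresh AND owner AND admin_console -> can_delete]. New: can_delete.
Round 4: (iii) [can_delete -> audit_required]. New: audit_required.
Round 5: (i) [audit_required AND quota_ok -> member_of_group]. New: member_of_group.
Closure: {admin_console, audit_required, break_glass, can_delete, can_invite, can_publish, device_trusted, export_allowed, ip_allowlisted, member_of_group, owner, quota_ok, restricted_mode, session_fresh} — 14 facts.

14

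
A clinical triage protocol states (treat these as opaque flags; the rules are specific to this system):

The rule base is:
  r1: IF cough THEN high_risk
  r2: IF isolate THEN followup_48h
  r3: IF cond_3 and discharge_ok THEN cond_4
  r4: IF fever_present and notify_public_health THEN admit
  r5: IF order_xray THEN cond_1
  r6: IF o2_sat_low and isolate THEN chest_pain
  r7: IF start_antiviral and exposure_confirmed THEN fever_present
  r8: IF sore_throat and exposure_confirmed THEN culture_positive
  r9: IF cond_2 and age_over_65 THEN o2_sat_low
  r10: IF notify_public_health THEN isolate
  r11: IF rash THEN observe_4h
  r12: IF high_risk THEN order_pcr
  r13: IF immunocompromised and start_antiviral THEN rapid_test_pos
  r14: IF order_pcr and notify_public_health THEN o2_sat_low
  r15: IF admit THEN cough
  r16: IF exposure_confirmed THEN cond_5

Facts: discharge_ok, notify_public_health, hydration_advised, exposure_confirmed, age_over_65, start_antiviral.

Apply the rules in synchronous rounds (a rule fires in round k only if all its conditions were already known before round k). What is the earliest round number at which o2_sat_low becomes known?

Round 1 fires r7, r10, r16, giving fever_present, isolate, cond_5.
Round 2 fires r2, r4, giving followup_48h, admit.
Round 3 fires r15, giving cough.
Round 4 fires r1, giving high_risk.
Round 5 fires r12, giving order_pcr.
Round 6 fires r14, giving o2_sat_low.
o2_sat_low first appears in round 6.

6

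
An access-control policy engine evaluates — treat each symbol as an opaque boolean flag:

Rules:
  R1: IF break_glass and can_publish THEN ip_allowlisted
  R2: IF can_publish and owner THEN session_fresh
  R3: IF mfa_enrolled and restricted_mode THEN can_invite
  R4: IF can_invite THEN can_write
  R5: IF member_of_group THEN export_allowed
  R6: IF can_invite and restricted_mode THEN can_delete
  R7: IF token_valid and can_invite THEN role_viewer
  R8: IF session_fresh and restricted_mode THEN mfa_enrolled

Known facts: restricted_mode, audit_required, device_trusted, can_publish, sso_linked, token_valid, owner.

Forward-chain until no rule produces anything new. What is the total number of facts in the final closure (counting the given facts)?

13

Round 1: R2 [IF can_publish and owner THEN session_fresh]. New: session_fresh.
Round 2: R8 [IF session_fresh and restricted_mode THEN mfa_enrolled]. New: mfa_enrolled.
Round 3: R3 [IF mfa_enrolled and restricted_mode THEN can_invite]. New: can_invite.
Round 4: R4 [IF can_invite THEN can_write]; R6 [IF can_invite and restricted_mode THEN can_delete]; R7 [IF token_valid and can_invite THEN role_viewer]. New: can_write, can_delete, role_viewer.
Closure: {audit_required, can_delete, can_invite, can_publish, can_write, device_trusted, mfa_enrolled, owner, restricted_mode, role_viewer, session_fresh, sso_linked, token_valid} — 13 facts.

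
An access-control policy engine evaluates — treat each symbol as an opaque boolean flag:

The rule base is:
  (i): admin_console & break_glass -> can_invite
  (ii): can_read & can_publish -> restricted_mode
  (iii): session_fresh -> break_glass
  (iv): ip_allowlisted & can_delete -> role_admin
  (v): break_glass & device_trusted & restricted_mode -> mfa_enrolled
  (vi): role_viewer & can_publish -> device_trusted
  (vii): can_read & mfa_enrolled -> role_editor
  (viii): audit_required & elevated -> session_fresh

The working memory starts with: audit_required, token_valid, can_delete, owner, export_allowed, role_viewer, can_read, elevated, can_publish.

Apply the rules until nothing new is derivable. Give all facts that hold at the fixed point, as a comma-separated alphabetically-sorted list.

audit_required, break_glass, can_delete, can_publish, can_read, device_trusted, elevated, export_allowed, mfa_enrolled, owner, restricted_mode, role_editor, role_viewer, session_fresh, token_valid

Round 1 fires (ii), (vi), (viii), giving restricted_mode, device_trusted, session_fresh.
Round 2 fires (iii), giving break_glass.
Round 3 fires (v), giving mfa_enrolled.
Round 4 fires (vii), giving role_editor.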